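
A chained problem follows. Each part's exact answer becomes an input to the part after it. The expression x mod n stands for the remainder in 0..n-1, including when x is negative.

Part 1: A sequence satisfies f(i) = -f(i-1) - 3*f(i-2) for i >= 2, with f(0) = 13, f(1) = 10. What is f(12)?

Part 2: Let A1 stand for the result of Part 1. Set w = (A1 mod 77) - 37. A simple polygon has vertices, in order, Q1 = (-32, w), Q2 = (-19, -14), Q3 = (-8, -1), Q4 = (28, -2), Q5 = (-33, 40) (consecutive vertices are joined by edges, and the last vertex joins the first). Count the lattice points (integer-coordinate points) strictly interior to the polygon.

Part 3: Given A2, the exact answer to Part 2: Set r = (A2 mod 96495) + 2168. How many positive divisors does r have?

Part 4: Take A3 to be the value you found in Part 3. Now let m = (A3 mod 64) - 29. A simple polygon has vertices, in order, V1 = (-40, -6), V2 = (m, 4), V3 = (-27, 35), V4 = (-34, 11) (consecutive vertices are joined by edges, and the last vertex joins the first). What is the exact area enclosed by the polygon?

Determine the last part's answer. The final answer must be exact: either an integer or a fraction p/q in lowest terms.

558

Part 1: f(2) = -1*(10) - 3*(13) = -49; iterating: f(2)=-49, f(3)=19, f(4)=128, f(5)=-185, f(6)=-199, f(7)=754, f(8)=-157, f(9)=-2105, f(10)=2576, f(11)=3739, f(12)=-11467; answer -11467
Part 2: A1 = -11467; w = -31; cross terms: (-32*-14 - -19*-31)=-141, (-19*-1 - -8*-14)=-93, (-8*-2 - 28*-1)=44, (28*40 - -33*-2)=1054, (-33*-31 - -32*40)=2303; twice the area = |3167| = 3167; area = 3167/2; boundary points = 1 + 1 + 1 + 1 + 1 = 5; strictly interior points = area - boundary/2 + 1 = 1582; answer 1582
Part 3: A2 = 1582; r = 3750; 3750 = 2 * 3 * 5^4; number of divisors = (1+1) * (1+1) * (4+1) = 20; answer 20
Part 4: A3 = 20; m = -9; cross terms: (-40*4 - -9*-6)=-214, (-9*35 - -27*4)=-207, (-27*11 - -34*35)=893, (-34*-6 - -40*11)=644; twice the area = |1116| = 1116; area = 558; answer 558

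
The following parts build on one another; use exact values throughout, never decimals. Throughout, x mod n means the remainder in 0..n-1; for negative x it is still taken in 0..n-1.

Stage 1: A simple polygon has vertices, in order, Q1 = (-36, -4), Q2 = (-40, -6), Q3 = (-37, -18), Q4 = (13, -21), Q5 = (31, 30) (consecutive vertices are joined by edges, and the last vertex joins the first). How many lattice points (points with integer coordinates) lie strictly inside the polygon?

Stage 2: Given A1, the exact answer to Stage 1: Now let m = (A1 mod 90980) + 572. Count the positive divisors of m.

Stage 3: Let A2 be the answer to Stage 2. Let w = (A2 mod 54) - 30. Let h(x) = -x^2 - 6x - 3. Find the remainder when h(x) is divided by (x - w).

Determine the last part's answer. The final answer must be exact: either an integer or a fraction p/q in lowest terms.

-283

Stage 1: cross terms: (-36*-6 - -40*-4)=56, (-40*-18 - -37*-6)=498, (-37*-21 - 13*-18)=1011, (13*30 - 31*-21)=1041, (31*-4 - -36*30)=956; twice the area = |3562| = 3562; area = 1781; boundary points = 2 + 3 + 1 + 3 + 1 = 10; strictly interior points = area - boundary/2 + 1 = 1777; answer 1777
Stage 2: A1 = 1777; m = 2349; 2349 = 3^4 * 29; number of divisors = (4+1) * (1+1) = 10; answer 10
Stage 3: A2 = 10; w = -20; remainder = value at the root: -1*(-20)^2 - 6*(-20)^1 - 3 = (-400) + (120) + (-3) = -283; answer -283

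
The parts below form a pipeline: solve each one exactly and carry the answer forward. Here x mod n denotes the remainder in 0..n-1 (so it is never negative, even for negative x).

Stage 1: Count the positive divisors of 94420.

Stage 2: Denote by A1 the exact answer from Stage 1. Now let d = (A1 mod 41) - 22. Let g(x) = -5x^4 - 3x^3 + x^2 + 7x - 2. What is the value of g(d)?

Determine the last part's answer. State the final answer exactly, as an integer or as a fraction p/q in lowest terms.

Stage 1: 94420 = 2^2 * 5 * 4721; number of divisors = (2+1) * (1+1) * (1+1) = 12; answer 12
Stage 2: A1 = 12; d = -10; -5*(-10)^4 - 3*(-10)^3 + 1*(-10)^2 + 7*(-10)^1 - 2 = (-50000) + (3000) + (100) + (-70) + (-2) = -46972; answer -46972

-46972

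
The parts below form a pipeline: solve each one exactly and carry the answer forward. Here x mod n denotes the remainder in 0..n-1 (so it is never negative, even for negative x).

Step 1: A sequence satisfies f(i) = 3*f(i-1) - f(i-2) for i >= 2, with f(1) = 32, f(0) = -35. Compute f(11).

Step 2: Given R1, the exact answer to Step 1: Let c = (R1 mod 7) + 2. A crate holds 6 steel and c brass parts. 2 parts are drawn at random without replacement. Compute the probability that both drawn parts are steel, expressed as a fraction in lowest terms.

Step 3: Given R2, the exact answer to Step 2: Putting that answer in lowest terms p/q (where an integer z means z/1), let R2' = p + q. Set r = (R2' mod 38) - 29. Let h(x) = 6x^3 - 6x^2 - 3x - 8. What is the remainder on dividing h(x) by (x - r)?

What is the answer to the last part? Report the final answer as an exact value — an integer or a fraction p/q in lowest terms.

-74

Step 1: f(2) = 3*(32) - 1*(-35) = 131; iterating: f(2)=131, f(3)=361, f(4)=952, f(5)=2495, f(6)=6533, f(7)=17104, f(8)=44779, f(9)=117233, f(10)=306920, f(11)=803527; answer 803527
Step 2: R1 = 803527; c = 6; total draws C(12,2) = 66; favorable C(6,2) = 15; P = 5/22; answer 5/22
Step 3: R2 = 5/22; threaded value p + q = 27; r = -2; remainder = value at the root: 6*(-2)^3 - 6*(-2)^2 - 3*(-2)^1 - 8 = (-48) + (-24) + (6) + (-8) = -74; answer -74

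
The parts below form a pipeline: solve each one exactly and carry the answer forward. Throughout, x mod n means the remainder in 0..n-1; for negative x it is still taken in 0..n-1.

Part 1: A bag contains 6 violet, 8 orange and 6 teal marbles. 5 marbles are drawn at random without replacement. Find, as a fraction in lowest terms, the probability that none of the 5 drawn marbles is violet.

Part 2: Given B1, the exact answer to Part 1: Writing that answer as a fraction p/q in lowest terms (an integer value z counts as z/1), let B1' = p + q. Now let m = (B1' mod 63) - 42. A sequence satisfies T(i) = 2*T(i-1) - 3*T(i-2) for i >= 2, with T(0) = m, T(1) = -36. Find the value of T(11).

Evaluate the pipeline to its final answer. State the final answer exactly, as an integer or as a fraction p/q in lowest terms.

Part 1: total draws C(20,5) = 15504; favorable C(14,5) = 2002; P = 1001/7752; answer 1001/7752
Part 2: B1 = 1001/7752; threaded value p + q = 8753; m = 17; T(2) = 2*(-36) - 3*(17) = -123; iterating: T(2)=-123, T(3)=-138, T(4)=93, T(5)=600, T(6)=921, T(7)=42, T(8)=-2679, T(9)=-5484, T(10)=-2931, T(11)=10590; answer 10590

10590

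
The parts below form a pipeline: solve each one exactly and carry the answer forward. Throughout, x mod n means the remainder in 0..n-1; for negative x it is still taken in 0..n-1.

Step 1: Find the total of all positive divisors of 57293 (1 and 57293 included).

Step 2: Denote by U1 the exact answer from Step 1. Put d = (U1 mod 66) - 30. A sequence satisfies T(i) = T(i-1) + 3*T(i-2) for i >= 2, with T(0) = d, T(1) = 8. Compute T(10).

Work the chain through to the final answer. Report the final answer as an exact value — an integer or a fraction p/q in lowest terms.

Step 1: 57293 = 23 * 47 * 53; sigma = (1 + 23) * (1 + 47) * (1 + 53) = 24 * 48 * 54 = 62208; answer 62208
Step 2: U1 = 62208; d = 6; T(2) = 1*(8) + 3*(6) = 26; iterating: T(2)=26, T(3)=50, T(4)=128, T(5)=278, T(6)=662, T(7)=1496, T(8)=3482, T(9)=7970, T(10)=18416; answer 18416

18416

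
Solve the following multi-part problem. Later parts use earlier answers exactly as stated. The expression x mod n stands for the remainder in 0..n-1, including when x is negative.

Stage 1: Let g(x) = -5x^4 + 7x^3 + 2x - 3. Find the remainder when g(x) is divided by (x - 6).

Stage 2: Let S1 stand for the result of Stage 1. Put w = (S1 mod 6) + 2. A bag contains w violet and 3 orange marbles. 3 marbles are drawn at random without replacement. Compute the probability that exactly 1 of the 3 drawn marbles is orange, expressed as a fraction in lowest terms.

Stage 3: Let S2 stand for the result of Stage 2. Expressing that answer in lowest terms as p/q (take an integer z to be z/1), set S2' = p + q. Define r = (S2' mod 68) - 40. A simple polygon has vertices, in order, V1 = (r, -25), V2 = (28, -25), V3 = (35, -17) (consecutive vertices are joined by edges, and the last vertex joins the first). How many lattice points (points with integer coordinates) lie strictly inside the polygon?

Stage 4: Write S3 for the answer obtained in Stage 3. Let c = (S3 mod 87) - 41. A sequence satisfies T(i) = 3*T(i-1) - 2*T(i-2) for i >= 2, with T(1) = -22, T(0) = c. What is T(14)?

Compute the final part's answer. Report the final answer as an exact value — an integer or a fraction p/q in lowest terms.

-1064852

Stage 1: remainder = value at the root: -5*(6)^4 + 7*(6)^3 + 2*(6)^1 - 3 = (-6480) + (1512) + (12) + (-3) = -4959; answer -4959
Stage 2: S1 = -4959; w = 5; total draws C(8,3) = 56; favorable C(3,1)*C(5,2) = 30; P = 15/28; answer 15/28
Stage 3: S2 = 15/28; threaded value p + q = 43; r = 3; cross terms: (3*-25 - 28*-25)=625, (28*-17 - 35*-25)=399, (35*-25 - 3*-17)=-824; twice the area = |200| = 200; area = 100; boundary points = 25 + 1 + 8 = 34; strictly interior points = area - boundary/2 + 1 = 84; answer 84
Stage 4: S3 = 84; c = 43; T(2) = 3*(-22) - 2*(43) = -152; iterating: T(2)=-152, T(3)=-412, T(4)=-932, T(5)=-1972, T(6)=-4052, T(7)=-8212, T(8)=-16532, T(9)=-33172, T(10)=-66452, T(11)=-133012, T(12)=-266132, T(13)=-532372, T(14)=-1064852; answer -1064852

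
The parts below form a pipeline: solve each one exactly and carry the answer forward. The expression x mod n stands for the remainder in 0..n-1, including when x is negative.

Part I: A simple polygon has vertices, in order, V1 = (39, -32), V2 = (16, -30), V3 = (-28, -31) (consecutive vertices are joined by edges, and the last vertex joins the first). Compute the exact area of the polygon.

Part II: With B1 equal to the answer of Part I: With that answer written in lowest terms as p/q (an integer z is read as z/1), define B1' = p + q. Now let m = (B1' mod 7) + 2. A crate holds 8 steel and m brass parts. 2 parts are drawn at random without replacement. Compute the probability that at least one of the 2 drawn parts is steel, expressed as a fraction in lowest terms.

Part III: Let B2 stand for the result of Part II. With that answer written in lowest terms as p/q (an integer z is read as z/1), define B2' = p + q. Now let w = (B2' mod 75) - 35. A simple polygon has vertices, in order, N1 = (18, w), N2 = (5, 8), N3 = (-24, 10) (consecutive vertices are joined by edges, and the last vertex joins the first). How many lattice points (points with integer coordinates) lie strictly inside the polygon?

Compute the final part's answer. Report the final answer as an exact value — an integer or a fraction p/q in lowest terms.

Part I: cross terms: (39*-30 - 16*-32)=-658, (16*-31 - -28*-30)=-1336, (-28*-32 - 39*-31)=2105; twice the area = |111| = 111; area = 111/2; answer 111/2
Part II: B1 = 111/2; threaded value p + q = 113; m = 3; total draws C(11,2) = 55; complement C(3,2) = 3; favorable 55 - 3 = 52; P = 52/55; answer 52/55
Part III: B2 = 52/55; threaded value p + q = 107; w = -3; cross terms: (18*8 - 5*-3)=159, (5*10 - -24*8)=242, (-24*-3 - 18*10)=-108; twice the area = |293| = 293; area = 293/2; boundary points = 1 + 1 + 1 = 3; strictly interior points = area - boundary/2 + 1 = 146; answer 146

146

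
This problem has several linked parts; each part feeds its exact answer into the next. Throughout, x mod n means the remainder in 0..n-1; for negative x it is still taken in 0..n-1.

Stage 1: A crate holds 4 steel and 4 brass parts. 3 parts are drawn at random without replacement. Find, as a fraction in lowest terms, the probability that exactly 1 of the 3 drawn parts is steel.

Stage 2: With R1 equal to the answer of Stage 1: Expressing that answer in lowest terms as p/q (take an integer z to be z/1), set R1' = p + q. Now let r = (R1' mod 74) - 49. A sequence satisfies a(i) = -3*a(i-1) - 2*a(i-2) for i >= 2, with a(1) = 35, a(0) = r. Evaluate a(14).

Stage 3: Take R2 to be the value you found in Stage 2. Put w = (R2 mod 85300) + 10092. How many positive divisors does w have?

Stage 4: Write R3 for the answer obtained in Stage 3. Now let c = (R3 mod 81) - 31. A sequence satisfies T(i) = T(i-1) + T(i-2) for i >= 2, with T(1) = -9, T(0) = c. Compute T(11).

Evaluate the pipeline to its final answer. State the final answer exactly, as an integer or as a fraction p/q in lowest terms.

-2066

Stage 1: total draws C(8,3) = 56; favorable C(4,1)*C(4,2) = 24; P = 3/7; answer 3/7
Stage 2: R1 = 3/7; threaded value p + q = 10; r = -39; a(2) = -3*(35) - 2*(-39) = -27; iterating: a(2)=-27, a(3)=11, a(4)=21, a(5)=-85, a(6)=213, a(7)=-469, a(8)=981, a(9)=-2005, a(10)=4053, a(11)=-8149, a(12)=16341, a(13)=-32725, a(14)=65493; answer 65493
Stage 3: R2 = 65493; w = 75585; 75585 = 3 * 5 * 5039; number of divisors = (1+1) * (1+1) * (1+1) = 8; answer 8
Stage 4: R3 = 8; c = -23; T(2) = 1*(-9) + 1*(-23) = -32; iterating: T(2)=-32, T(3)=-41, T(4)=-73, T(5)=-114, T(6)=-187, T(7)=-301, T(8)=-488, T(9)=-789, T(10)=-1277, T(11)=-2066; answer -2066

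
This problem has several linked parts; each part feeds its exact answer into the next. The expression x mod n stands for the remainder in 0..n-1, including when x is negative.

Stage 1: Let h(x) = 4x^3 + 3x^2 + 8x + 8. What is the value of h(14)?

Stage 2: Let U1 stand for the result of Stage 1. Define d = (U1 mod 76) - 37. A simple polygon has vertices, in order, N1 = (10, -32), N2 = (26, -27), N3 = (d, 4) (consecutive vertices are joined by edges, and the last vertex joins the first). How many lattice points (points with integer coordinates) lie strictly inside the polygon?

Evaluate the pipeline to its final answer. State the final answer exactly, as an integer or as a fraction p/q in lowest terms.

261

Stage 1: 4*(14)^3 + 3*(14)^2 + 8*(14)^1 + 8 = (10976) + (588) + (112) + (8) = 11684; answer 11684
Stage 2: U1 = 11684; d = 19; cross terms: (10*-27 - 26*-32)=562, (26*4 - 19*-27)=617, (19*-32 - 10*4)=-648; twice the area = |531| = 531; area = 531/2; boundary points = 1 + 1 + 9 = 11; strictly interior points = area - boundary/2 + 1 = 261; answer 261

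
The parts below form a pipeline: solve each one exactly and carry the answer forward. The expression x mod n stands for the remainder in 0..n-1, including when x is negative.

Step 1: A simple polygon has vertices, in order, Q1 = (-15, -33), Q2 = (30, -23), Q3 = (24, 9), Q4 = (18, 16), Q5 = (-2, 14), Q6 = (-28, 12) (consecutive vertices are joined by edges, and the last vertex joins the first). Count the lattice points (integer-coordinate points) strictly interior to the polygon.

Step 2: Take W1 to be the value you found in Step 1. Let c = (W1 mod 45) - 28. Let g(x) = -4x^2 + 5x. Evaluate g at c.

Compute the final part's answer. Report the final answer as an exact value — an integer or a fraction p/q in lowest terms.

Step 1: cross terms: (-15*-23 - 30*-33)=1335, (30*9 - 24*-23)=822, (24*16 - 18*9)=222, (18*14 - -2*16)=284, (-2*12 - -28*14)=368, (-28*-33 - -15*12)=1104; twice the area = |4135| = 4135; area = 4135/2; boundary points = 5 + 2 + 1 + 2 + 2 + 1 = 13; strictly interior points = area - boundary/2 + 1 = 2062; answer 2062
Step 2: W1 = 2062; c = 9; -4*(9)^2 + 5*(9)^1 = (-324) + (45) = -279; answer -279

-279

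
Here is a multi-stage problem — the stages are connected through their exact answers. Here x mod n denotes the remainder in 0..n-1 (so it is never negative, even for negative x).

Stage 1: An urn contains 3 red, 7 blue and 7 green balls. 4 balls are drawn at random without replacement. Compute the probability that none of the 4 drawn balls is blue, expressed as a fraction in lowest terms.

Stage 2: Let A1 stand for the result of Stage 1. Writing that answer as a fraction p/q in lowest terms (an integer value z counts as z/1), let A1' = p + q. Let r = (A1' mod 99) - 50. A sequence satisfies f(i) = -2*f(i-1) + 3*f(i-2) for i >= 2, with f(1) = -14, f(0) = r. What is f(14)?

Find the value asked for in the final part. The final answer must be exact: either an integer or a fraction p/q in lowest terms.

1195729

Stage 1: total draws C(17,4) = 2380; favorable C(10,4) = 210; P = 3/34; answer 3/34
Stage 2: A1 = 3/34; threaded value p + q = 37; r = -13; f(2) = -2*(-14) + 3*(-13) = -11; iterating: f(2)=-11, f(3)=-20, f(4)=7, f(5)=-74, f(6)=169, f(7)=-560, f(8)=1627, f(9)=-4934, f(10)=14749, f(11)=-44300, f(12)=132847, f(13)=-398594, f(14)=1195729; answer 1195729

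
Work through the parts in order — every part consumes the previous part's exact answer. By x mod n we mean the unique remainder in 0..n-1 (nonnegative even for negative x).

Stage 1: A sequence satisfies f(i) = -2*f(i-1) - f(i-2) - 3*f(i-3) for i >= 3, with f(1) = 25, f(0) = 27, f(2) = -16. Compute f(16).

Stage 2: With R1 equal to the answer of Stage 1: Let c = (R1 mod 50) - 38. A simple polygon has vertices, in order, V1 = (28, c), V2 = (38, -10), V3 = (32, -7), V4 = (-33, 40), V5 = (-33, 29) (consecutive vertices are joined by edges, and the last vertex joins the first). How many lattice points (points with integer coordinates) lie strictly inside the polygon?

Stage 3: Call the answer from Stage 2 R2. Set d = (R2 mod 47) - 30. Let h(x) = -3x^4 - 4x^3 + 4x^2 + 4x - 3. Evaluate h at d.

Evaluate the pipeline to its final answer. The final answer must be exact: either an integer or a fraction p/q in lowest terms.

Stage 1: f(3) = -2*(-16) - 1*(25) - 3*(27) = -74; iterating: f(3)=-74, f(4)=89, f(5)=-56, f(6)=245, f(7)=-701, f(8)=1325, f(9)=-2684, f(10)=6146, f(11)=-13583, f(12)=29072, f(13)=-62999, f(14)=137675, f(15)=-299567, f(16)=650456; answer 650456
Stage 2: R1 = 650456; c = -32; cross terms: (28*-10 - 38*-32)=936, (38*-7 - 32*-10)=54, (32*40 - -33*-7)=1049, (-33*29 - -33*40)=363, (-33*-32 - 28*29)=244; twice the area = |2646| = 2646; area = 1323; boundary points = 2 + 3 + 1 + 11 + 61 = 78; strictly interior points = area - boundary/2 + 1 = 1285; answer 1285
Stage 3: R2 = 1285; d = -14; -3*(-14)^4 - 4*(-14)^3 + 4*(-14)^2 + 4*(-14)^1 - 3 = (-115248) + (10976) + (784) + (-56) + (-3) = -103547; answer -103547

-103547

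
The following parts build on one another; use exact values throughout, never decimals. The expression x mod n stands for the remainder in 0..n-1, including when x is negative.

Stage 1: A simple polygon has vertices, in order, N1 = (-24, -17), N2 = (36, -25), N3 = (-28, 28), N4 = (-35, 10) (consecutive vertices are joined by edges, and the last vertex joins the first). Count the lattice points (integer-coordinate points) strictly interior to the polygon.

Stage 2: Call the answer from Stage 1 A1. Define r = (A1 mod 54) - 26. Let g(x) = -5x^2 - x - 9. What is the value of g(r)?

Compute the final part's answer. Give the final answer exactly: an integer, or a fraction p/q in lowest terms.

-841

Stage 1: cross terms: (-24*-25 - 36*-17)=1212, (36*28 - -28*-25)=308, (-28*10 - -35*28)=700, (-35*-17 - -24*10)=835; twice the area = |3055| = 3055; area = 3055/2; boundary points = 4 + 1 + 1 + 1 = 7; strictly interior points = area - boundary/2 + 1 = 1525; answer 1525
Stage 2: A1 = 1525; r = -13; -5*(-13)^2 - 1*(-13)^1 - 9 = (-845) + (13) + (-9) = -841; answer -841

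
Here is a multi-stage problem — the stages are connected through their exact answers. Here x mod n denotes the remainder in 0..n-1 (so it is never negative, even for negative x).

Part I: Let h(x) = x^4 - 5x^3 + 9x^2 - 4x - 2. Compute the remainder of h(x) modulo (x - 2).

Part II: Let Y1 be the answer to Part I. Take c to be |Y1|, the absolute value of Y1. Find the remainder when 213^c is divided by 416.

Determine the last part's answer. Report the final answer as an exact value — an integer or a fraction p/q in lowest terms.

Part I: remainder = value at the root: 1*(2)^4 - 5*(2)^3 + 9*(2)^2 - 4*(2)^1 - 2 = (16) + (-40) + (36) + (-8) + (-2) = 2; answer 2
Part II: Y1 = 2; c = 2; squarings mod 416: 213^1=213, 213^2=25; 213^2 = 213^2 = 25 (mod 416); answer 25

25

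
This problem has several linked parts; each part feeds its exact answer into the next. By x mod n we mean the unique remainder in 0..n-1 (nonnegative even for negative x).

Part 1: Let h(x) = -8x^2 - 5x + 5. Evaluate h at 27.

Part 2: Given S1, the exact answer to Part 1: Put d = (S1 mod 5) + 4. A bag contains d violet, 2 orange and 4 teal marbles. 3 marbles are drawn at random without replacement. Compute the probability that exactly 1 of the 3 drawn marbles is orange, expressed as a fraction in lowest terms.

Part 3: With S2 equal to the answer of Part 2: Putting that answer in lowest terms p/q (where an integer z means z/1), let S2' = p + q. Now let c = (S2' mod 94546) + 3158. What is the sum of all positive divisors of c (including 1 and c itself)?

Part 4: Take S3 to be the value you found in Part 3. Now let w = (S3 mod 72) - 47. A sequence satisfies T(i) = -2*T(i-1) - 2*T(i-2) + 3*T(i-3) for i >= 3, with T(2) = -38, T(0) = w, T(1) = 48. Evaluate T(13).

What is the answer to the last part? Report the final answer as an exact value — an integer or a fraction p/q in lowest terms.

-129648

Part 1: -8*(27)^2 - 5*(27)^1 + 5 = (-5832) + (-135) + (5) = -5962; answer -5962
Part 2: S1 = -5962; d = 7; total draws C(13,3) = 286; favorable C(2,1)*C(11,2) = 110; P = 5/13; answer 5/13
Part 3: S2 = 5/13; threaded value p + q = 18; c = 3176; 3176 = 2^3 * 397; sigma = (1 + 2 + 4 + 8) * (1 + 397) = 15 * 398 = 5970; answer 5970
Part 4: S3 = 5970; w = 19; T(3) = -2*(-38) - 2*(48) + 3*(19) = 37; iterating: T(3)=37, T(4)=146, T(5)=-480, T(6)=779, T(7)=-160, T(8)=-2678, T(9)=8013, T(10)=-11150, T(11)=-1760, T(12)=49859, T(13)=-129648; answer -129648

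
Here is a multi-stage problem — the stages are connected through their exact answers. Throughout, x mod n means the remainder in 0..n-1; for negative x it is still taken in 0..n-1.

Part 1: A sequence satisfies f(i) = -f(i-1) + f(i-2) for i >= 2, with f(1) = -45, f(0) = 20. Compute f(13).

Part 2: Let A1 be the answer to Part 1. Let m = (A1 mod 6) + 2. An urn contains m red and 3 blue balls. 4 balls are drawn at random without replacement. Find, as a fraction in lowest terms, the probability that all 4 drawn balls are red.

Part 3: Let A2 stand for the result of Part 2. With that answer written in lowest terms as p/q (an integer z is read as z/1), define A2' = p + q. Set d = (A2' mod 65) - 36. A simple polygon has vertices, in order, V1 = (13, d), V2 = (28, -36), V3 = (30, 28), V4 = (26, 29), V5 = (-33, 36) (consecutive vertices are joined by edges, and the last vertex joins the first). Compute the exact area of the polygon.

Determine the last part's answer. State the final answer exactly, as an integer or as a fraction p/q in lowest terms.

2122

Part 1: f(2) = -1*(-45) + 1*(20) = 65; iterating: f(2)=65, f(3)=-110, f(4)=175, f(5)=-285, f(6)=460, f(7)=-745, f(8)=1205, f(9)=-1950, f(10)=3155, f(11)=-5105, f(12)=8260, f(13)=-13365; answer -13365
Part 2: A1 = -13365; m = 5; total draws C(8,4) = 70; favorable C(5,4) = 5; P = 1/14; answer 1/14
Part 3: A2 = 1/14; threaded value p + q = 15; d = -21; cross terms: (13*-36 - 28*-21)=120, (28*28 - 30*-36)=1864, (30*29 - 26*28)=142, (26*36 - -33*29)=1893, (-33*-21 - 13*36)=225; twice the area = |4244| = 4244; area = 2122; answer 2122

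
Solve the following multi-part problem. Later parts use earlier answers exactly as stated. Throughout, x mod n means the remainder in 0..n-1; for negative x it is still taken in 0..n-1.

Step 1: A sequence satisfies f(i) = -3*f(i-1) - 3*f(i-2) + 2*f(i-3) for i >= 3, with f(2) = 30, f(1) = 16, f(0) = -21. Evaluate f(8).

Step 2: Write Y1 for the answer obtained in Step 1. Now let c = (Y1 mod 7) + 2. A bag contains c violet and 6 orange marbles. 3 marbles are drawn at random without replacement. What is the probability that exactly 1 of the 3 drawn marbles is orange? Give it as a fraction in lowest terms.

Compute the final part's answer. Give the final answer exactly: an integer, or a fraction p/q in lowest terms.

Step 1: f(3) = -3*(30) - 3*(16) + 2*(-21) = -180; iterating: f(3)=-180, f(4)=482, f(5)=-846, f(6)=732, f(7)=1306, f(8)=-7806; answer -7806
Step 2: Y1 = -7806; c = 8; total draws C(14,3) = 364; favorable C(6,1)*C(8,2) = 168; P = 6/13; answer 6/13

6/13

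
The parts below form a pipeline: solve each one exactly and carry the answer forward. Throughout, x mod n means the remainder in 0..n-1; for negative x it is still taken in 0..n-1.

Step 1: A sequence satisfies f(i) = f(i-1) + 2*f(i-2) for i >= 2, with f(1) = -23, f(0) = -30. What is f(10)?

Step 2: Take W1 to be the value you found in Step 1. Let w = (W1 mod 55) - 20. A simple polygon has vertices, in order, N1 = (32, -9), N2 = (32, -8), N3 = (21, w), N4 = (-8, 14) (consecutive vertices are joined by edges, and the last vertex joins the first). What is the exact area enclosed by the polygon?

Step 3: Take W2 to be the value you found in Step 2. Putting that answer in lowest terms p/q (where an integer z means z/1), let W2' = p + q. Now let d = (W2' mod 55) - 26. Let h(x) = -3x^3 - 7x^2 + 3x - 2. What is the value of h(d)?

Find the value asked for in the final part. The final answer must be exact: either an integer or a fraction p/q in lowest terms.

Step 1: f(2) = 1*(-23) + 2*(-30) = -83; iterating: f(2)=-83, f(3)=-129, f(4)=-295, f(5)=-553, f(6)=-1143, f(7)=-2249, f(8)=-4535, f(9)=-9033, f(10)=-18103; answer -18103
Step 2: W1 = -18103; w = 27; cross terms: (32*-8 - 32*-9)=32, (32*27 - 21*-8)=1032, (21*14 - -8*27)=510, (-8*-9 - 32*14)=-376; twice the area = |1198| = 1198; area = 599; answer 599
Step 3: W2 = 599; threaded value p + q = 600; d = 24; -3*(24)^3 - 7*(24)^2 + 3*(24)^1 - 2 = (-41472) + (-4032) + (72) + (-2) = -45434; answer -45434

-45434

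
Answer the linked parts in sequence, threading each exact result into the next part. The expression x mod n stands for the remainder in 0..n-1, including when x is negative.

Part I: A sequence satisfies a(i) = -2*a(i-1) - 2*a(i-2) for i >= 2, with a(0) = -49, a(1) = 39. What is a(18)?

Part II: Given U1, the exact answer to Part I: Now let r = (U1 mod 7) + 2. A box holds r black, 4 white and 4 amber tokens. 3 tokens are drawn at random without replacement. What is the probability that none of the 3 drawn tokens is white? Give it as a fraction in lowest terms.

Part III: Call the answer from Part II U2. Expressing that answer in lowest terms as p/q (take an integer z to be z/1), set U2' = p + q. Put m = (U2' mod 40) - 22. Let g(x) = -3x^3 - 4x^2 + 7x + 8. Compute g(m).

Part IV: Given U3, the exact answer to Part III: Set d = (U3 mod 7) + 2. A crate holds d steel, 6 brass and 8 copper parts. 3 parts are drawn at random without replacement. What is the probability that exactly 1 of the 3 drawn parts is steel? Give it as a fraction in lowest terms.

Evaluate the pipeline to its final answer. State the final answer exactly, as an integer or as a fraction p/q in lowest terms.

Part I: a(2) = -2*(39) - 2*(-49) = 20; iterating: a(2)=20, a(3)=-118, a(4)=196, a(5)=-156, a(6)=-80, a(7)=472, a(8)=-784, a(9)=624, a(10)=320, a(11)=-1888, a(12)=3136, a(13)=-2496, a(14)=-1280, a(15)=7552, a(16)=-12544, a(17)=9984, a(18)=5120; answer 5120
Part II: U1 = 5120; r = 5; total draws C(13,3) = 286; favorable C(9,3) = 84; P = 42/143; answer 42/143
Part III: U2 = 42/143; threaded value p + q = 185; m = 3; -3*(3)^3 - 4*(3)^2 + 7*(3)^1 + 8 = (-81) + (-36) + (21) + (8) = -88; answer -88
Part IV: U3 = -88; d = 5; total draws C(19,3) = 969; favorable C(5,1)*C(14,2) = 455; P = 455/969; answer 455/969

455/969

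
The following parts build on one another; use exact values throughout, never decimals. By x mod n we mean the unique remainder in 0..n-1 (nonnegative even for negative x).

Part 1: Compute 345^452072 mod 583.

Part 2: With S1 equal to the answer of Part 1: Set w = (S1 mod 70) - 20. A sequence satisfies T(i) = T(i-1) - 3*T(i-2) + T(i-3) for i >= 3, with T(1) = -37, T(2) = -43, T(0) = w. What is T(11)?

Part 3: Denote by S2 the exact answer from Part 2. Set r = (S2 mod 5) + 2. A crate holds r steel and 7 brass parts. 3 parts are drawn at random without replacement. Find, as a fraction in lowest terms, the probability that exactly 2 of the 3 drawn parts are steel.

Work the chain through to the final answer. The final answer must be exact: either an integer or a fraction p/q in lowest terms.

Part 1: squarings mod 583: 345^1=345, 345^2=93, 345^4=487, 345^8=471, 345^16=301, 345^32=236, 345^64=311, 345^128=526, 345^256=334, 345^512=203, 345^1024=399, 345^2048=42, 345^4096=15, 345^8192=225, 345^16384=487, 345^32768=471, 345^65536=301, 345^131072=236, 345^262144=311; 345^452072 = 345^8 * 345^32 * 345^64 * 345^128 * 345^256 * 345^1024 * 345^8192 * 345^16384 * 345^32768 * 345^131072 * 345^262144 = 346 (mod 583); answer 346
Part 2: S1 = 346; w = 46; T(3) = 1*(-43) - 3*(-37) + 1*(46) = 114; iterating: T(3)=114, T(4)=206, T(5)=-179, T(6)=-683, T(7)=60, T(8)=1930, T(9)=1067, T(10)=-4663, T(11)=-5934; answer -5934
Part 3: S2 = -5934; r = 3; total draws C(10,3) = 120; favorable C(3,2)*C(7,1) = 21; P = 7/40; answer 7/40

7/40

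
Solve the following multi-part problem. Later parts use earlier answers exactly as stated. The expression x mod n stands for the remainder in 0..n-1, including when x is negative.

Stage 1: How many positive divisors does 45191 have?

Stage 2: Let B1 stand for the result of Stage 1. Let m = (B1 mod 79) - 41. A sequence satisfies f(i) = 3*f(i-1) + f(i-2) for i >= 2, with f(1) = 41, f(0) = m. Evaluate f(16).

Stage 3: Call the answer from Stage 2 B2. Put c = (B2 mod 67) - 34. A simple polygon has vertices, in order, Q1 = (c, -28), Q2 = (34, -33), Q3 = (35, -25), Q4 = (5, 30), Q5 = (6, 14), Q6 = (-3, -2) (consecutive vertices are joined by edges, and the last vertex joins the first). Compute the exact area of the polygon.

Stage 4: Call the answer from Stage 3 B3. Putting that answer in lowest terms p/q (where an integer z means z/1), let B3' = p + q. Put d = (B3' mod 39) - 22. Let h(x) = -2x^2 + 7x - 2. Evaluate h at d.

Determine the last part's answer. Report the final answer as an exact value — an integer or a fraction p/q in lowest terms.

Stage 1: 45191 is prime, so its only divisors are 1 and 45191; count = 2; answer 2
Stage 2: B1 = 2; m = -39; f(2) = 3*(41) + 1*(-39) = 84; iterating: f(2)=84, f(3)=293, f(4)=963, f(5)=3182, f(6)=10509, f(7)=34709, f(8)=114636, f(9)=378617, f(10)=1250487, f(11)=4130078, f(12)=13640721, f(13)=45052241, f(14)=148797444, f(15)=491444573, f(16)=1623131163; answer 1623131163
Stage 3: B2 = 1623131163; c = -17; cross terms: (-17*-33 - 34*-28)=1513, (34*-25 - 35*-33)=305, (35*30 - 5*-25)=1175, (5*14 - 6*30)=-110, (6*-2 - -3*14)=30, (-3*-28 - -17*-2)=50; twice the area = |2963| = 2963; area = 2963/2; answer 2963/2
Stage 4: B3 = 2963/2; threaded value p + q = 2965; d = -21; -2*(-21)^2 + 7*(-21)^1 - 2 = (-882) + (-147) + (-2) = -1031; answer -1031

-1031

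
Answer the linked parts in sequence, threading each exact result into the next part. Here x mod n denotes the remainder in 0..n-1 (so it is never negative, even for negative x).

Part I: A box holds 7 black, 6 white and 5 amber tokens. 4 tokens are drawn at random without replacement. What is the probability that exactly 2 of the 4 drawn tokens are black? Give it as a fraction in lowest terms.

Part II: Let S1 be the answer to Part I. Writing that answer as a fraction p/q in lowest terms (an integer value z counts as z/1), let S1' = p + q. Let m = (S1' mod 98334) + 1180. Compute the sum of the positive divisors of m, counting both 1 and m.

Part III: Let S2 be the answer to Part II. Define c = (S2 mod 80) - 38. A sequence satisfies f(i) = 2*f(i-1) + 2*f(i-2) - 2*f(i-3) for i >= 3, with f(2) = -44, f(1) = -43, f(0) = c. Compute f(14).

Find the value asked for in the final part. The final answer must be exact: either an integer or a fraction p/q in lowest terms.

Part I: total draws C(18,4) = 3060; favorable C(7,2)*C(11,2) = 1155; P = 77/204; answer 77/204
Part II: S1 = 77/204; threaded value p + q = 281; m = 1461; 1461 = 3 * 487; sigma = (1 + 3) * (1 + 487) = 4 * 488 = 1952; answer 1952
Part III: S2 = 1952; c = -6; f(3) = 2*(-44) + 2*(-43) - 2*(-6) = -162; iterating: f(3)=-162, f(4)=-326, f(5)=-888, f(6)=-2104, f(7)=-5332, f(8)=-13096, f(9)=-32648, f(10)=-80824, f(11)=-200752, f(12)=-497856, f(13)=-1235568, f(14)=-3065344; answer -3065344

-3065344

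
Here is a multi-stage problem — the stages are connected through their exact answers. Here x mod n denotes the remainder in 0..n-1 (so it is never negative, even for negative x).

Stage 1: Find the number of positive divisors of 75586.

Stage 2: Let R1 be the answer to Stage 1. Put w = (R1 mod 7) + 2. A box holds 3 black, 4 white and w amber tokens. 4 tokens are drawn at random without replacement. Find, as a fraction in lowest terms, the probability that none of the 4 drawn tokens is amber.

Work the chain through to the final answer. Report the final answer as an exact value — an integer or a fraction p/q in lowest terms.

Stage 1: 75586 = 2 * 7 * 5399; number of divisors = (1+1) * (1+1) * (1+1) = 8; answer 8
Stage 2: R1 = 8; w = 3; total draws C(10,4) = 210; favorable C(7,4) = 35; P = 1/6; answer 1/6

1/6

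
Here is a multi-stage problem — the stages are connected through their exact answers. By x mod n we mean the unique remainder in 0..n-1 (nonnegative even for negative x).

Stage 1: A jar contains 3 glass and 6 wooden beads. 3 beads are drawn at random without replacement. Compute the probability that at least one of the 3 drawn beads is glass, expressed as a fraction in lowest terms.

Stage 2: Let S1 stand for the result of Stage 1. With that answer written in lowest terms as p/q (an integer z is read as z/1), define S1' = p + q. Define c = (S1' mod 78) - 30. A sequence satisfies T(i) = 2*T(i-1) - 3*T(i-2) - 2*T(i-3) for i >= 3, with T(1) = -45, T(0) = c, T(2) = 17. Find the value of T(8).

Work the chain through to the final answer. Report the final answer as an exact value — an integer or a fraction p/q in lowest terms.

-3947

Stage 1: total draws C(9,3) = 84; complement C(6,3) = 20; favorable 84 - 20 = 64; P = 16/21; answer 16/21
Stage 2: S1 = 16/21; threaded value p + q = 37; c = 7; T(3) = 2*(17) - 3*(-45) - 2*(7) = 155; iterating: T(3)=155, T(4)=349, T(5)=199, T(6)=-959, T(7)=-3213, T(8)=-3947; answer -3947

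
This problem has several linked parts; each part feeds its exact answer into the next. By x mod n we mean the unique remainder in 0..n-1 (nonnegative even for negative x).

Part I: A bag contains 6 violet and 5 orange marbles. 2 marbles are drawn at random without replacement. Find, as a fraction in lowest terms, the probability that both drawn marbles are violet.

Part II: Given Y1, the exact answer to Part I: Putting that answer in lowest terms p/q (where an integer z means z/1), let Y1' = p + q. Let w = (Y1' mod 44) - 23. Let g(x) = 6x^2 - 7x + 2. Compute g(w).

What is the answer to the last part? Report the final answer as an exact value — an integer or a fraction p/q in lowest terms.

Part I: total draws C(11,2) = 55; favorable C(6,2) = 15; P = 3/11; answer 3/11
Part II: Y1 = 3/11; threaded value p + q = 14; w = -9; 6*(-9)^2 - 7*(-9)^1 + 2 = (486) + (63) + (2) = 551; answer 551

551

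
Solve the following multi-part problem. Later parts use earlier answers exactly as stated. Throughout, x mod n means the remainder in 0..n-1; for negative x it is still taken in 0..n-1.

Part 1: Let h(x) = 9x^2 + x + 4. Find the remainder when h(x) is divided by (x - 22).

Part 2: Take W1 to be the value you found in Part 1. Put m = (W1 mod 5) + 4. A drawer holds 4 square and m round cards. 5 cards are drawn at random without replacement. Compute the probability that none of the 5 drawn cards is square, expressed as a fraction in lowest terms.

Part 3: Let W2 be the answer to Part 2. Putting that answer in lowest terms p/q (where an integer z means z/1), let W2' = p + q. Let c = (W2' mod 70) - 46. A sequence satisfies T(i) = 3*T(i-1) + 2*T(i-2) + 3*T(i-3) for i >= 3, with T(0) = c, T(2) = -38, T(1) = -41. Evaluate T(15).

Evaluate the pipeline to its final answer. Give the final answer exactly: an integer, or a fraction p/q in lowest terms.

-1624755265

Part 1: remainder = value at the root: 9*(22)^2 + 1*(22)^1 + 4 = (4356) + (22) + (4) = 4382; answer 4382
Part 2: W1 = 4382; m = 6; total draws C(10,5) = 252; favorable C(6,5) = 6; P = 1/42; answer 1/42
Part 3: W2 = 1/42; threaded value p + q = 43; c = -3; T(3) = 3*(-38) + 2*(-41) + 3*(-3) = -205; iterating: T(3)=-205, T(4)=-814, T(5)=-2966, T(6)=-11141, T(7)=-41797, T(8)=-156571, T(9)=-586730, T(10)=-2198723, T(11)=-8239342, T(12)=-30875662, T(13)=-115701839, T(14)=-433574867, T(15)=-1624755265; answer -1624755265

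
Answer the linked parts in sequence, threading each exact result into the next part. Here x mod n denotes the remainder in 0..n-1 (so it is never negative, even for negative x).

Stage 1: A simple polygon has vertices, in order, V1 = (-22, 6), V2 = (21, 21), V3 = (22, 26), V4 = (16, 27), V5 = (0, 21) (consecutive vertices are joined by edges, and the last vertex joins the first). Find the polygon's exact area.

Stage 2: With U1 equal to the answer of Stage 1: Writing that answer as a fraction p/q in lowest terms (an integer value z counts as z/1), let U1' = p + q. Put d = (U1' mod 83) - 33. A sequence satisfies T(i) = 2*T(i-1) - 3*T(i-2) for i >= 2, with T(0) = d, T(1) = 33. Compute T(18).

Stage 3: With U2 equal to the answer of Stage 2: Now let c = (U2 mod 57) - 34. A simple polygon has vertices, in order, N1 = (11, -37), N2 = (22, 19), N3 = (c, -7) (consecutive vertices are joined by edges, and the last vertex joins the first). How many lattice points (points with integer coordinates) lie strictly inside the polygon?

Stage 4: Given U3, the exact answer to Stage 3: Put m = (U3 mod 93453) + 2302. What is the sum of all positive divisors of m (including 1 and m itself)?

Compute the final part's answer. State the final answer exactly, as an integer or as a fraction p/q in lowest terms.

3720

Stage 1: cross terms: (-22*21 - 21*6)=-588, (21*26 - 22*21)=84, (22*27 - 16*26)=178, (16*21 - 0*27)=336, (0*6 - -22*21)=462; twice the area = |472| = 472; area = 236; answer 236
Stage 2: U1 = 236; threaded value p + q = 237; d = 38; T(2) = 2*(33) - 3*(38) = -48; iterating: T(2)=-48, T(3)=-195, T(4)=-246, T(5)=93, T(6)=924, T(7)=1569, T(8)=366, T(9)=-3975, T(10)=-9048, T(11)=-6171, T(12)=14802, T(13)=48117, T(14)=51828, T(15)=-40695, T(16)=-236874, T(17)=-351663, T(18)=7296; answer 7296
Stage 3: U2 = 7296; c = -34; cross terms: (11*19 - 22*-37)=1023, (22*-7 - -34*19)=492, (-34*-37 - 11*-7)=1335; twice the area = |2850| = 2850; area = 1425; boundary points = 1 + 2 + 15 = 18; strictly interior points = area - boundary/2 + 1 = 1417; answer 1417
Stage 4: U3 = 1417; m = 3719; 3719 is prime, so its only divisors are 1 and 3719; sigma = 1 + 3719 = 3720; answer 3720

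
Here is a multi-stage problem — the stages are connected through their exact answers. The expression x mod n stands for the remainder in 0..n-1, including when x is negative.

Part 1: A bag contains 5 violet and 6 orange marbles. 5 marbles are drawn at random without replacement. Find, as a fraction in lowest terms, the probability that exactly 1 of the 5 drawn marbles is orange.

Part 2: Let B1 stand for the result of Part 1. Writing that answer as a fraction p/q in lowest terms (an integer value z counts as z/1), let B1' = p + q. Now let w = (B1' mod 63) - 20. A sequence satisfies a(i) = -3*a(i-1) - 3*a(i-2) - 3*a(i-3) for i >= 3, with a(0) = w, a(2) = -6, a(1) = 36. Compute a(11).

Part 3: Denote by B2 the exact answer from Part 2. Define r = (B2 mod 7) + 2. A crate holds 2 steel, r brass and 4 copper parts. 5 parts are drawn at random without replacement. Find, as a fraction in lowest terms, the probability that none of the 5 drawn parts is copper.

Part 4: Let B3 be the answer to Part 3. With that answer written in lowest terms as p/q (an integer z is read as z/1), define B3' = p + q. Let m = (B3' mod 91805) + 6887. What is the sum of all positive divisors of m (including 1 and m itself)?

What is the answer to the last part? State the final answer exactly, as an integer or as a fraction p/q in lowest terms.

Part 1: total draws C(11,5) = 462; favorable C(6,1)*C(5,4) = 30; P = 5/77; answer 5/77
Part 2: B1 = 5/77; threaded value p + q = 82; w = -1; a(3) = -3*(-6) - 3*(36) - 3*(-1) = -87; iterating: a(3)=-87, a(4)=171, a(5)=-234, a(6)=450, a(7)=-1161, a(8)=2835, a(9)=-6372, a(10)=14094, a(11)=-31671; answer -31671
Part 3: B2 = -31671; r = 6; total draws C(12,5) = 792; favorable C(8,5) = 56; P = 7/99; answer 7/99
Part 4: B3 = 7/99; threaded value p + q = 106; m = 6993; 6993 = 3^3 * 7 * 37; sigma = (1 + 3 + 9 + 27) * (1 + 7) * (1 + 37) = 40 * 8 * 38 = 12160; answer 12160

12160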